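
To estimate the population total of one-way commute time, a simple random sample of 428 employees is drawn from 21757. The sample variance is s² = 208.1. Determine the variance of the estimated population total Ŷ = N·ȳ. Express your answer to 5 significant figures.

2.2563 × 10^8

Var(Ŷ) = N²·Var(ȳ) = N²·(1 − n/N)·s²/n.
f = 428/21757 = 0.01967183; Var(ȳ) = 0.98032817·208.1/428 = 0.47665022.
Var(Ŷ) = 21757² · 0.47665022 = 2.2563051 × 10^8.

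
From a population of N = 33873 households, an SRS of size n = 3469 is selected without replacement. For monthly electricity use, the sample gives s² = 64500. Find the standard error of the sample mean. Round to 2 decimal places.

4.09

Under SRS without replacement, Var(ȳ) = (1 − f)·s²/n with f = n/N = 3469/33873 = 0.10241195.
Var(ȳ) = (1 − 0.10241195)·64500/3469 = 0.89758805·18.593255 = 16.689083.
SE(ȳ) = √(16.689083) = 4.09.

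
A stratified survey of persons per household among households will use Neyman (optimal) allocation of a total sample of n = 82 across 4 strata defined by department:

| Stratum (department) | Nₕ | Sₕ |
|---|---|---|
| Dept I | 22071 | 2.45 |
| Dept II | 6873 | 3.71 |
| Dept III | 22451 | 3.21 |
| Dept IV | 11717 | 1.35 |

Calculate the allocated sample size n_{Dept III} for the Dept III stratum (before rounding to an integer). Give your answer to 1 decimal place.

35.3

Neyman allocation: nₕ = n·NₕSₕ / Σⱼ NⱼSⱼ.
Σ NⱼSⱼ = 22071·2.45 + 6873·3.71 + 22451·3.21 + 11717·1.35 = 167458.44.
n_{Dept III} = 82·22451·3.21 / 167458.44 = 35.3.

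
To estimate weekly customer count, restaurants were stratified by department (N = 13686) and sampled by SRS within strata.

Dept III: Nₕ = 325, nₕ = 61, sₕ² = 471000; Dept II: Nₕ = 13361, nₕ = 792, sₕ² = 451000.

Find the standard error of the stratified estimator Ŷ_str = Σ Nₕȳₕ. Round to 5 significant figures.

Var(Ŷ_str) = Σₕ Nₕ²(1 − fₕ)sₕ²/nₕ.
Dept III: 325²·(1 − 61/325)·471000/61 = 6.6248852 × 10^8.
Dept II: 13361²·(1 − 792/13361)·451000/792 = 9.5629316 × 10^10.
Sum = 9.6291805 × 10^10.
SE = √(9.6291805 × 10^10) = 310310.

310310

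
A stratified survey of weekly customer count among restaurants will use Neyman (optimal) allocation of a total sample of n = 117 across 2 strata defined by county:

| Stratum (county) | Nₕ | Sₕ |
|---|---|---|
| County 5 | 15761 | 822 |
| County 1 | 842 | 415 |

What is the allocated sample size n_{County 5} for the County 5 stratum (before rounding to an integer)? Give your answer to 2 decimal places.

Neyman allocation: nₕ = n·NₕSₕ / Σⱼ NⱼSⱼ.
Σ NⱼSⱼ = 15761·822 + 842·415 = 1.3304972 × 10^7.
n_{County 5} = 117·15761·822 / (1.3304972 × 10^7) = 113.93.

113.93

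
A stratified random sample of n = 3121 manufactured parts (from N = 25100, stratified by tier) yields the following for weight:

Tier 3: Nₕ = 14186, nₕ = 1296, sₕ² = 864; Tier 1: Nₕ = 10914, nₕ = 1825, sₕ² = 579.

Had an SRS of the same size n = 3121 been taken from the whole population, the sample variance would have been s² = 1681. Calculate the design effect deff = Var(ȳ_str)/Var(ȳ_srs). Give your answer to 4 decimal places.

Var(ȳ_str) = Σ Wₕ²(1−fₕ)sₕ²/nₕ with Wₕ = Nₕ/25100:
  Tier 3: (14186/25100)²·(1−1296/14186)·864/1296 = 0.19349697
  Tier 1: (10914/25100)²·(1−1825/10914)·579/1825 = 0.049953774
  → Var(ȳ_str) = 0.24345074.
Var(ȳ_srs) = (1 − 3121/25100)·1681/3121 = 0.47163731.
deff = 0.24345074 / 0.47163731 = 0.5162.

0.5162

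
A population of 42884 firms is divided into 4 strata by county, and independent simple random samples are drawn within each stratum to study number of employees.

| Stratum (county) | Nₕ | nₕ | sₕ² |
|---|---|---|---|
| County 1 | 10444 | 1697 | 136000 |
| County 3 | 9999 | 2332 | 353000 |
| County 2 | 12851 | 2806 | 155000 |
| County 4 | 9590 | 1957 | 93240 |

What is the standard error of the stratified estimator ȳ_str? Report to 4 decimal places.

4.0081

Var(ȳ_str) = Σₕ Wₕ²(1 − fₕ)sₕ²/nₕ with Wₕ = Nₕ/N, N = 42884.
County 1: Wₕ = 0.24354071; term = 0.24354071²·(1 − 0.16248564)·136000/1697 = 3.9810028.
County 3: Wₕ = 0.23316388; term = 0.23316388²·(1 − 0.23322332)·353000/2332 = 6.31012.
County 2: Wₕ = 0.29966887; term = 0.29966887²·(1 − 0.21834877)·155000/2806 = 3.8773975.
County 4: Wₕ = 0.22362653; term = 0.22362653²·(1 − 0.20406674)·93240/1957 = 1.8964209.
Sum = 16.064941.
SE = √(16.064941) = 4.0081.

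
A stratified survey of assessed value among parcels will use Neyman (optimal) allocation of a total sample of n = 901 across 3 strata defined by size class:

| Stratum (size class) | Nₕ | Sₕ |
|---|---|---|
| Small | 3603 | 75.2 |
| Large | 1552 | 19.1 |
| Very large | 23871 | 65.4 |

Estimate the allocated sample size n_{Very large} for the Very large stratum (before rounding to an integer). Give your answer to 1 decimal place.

755.5

Neyman allocation: nₕ = n·NₕSₕ / Σⱼ NⱼSⱼ.
Σ NⱼSⱼ = 3603·75.2 + 1552·19.1 + 23871·65.4 = 1.8617522 × 10^6.
n_{Very large} = 901·23871·65.4 / (1.8617522 × 10^6) = 755.5.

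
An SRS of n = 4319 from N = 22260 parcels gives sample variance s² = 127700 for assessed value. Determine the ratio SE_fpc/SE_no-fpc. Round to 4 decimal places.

0.8978

f = n/N = 4319/22260 = 0.19402516.
SE_no-fpc = √(s²/n) = 5.4375573; SE_fpc = √((1−f)s²/n) = 4.881627.
Ratio = √(1−f) = 0.89776102.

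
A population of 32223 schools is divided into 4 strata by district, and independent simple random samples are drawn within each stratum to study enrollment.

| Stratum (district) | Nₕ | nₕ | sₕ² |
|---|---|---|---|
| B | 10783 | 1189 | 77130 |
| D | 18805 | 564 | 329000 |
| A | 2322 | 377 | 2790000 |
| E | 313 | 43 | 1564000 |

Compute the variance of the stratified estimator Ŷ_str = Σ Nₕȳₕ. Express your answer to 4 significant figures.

2.433 × 10^11

Var(Ŷ_str) = Σₕ Nₕ²(1 − fₕ)sₕ²/nₕ.
B: 10783²·(1 − 1189/10783)·77130/1189 = 6.7109004 × 10^9.
D: 18805²·(1 − 564/18805)·329000/564 = 2.0009617 × 10^11.
A: 2322²·(1 − 377/2322)·2790000/377 = 3.3422942 × 10^10.
E: 313²·(1 − 43/313)·1564000/43 = 3.0738056 × 10^9.
Sum = 2.4330382 × 10^11.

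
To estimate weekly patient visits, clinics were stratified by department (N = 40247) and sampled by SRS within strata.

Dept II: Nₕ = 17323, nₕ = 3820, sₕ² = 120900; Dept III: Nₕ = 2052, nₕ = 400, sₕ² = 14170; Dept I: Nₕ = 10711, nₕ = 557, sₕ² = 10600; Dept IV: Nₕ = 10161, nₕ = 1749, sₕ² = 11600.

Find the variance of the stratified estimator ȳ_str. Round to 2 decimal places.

Var(ȳ_str) = Σₕ Wₕ²(1 − fₕ)sₕ²/nₕ with Wₕ = Nₕ/N, N = 40247.
Dept II: Wₕ = 0.43041717; term = 0.43041717²·(1 − 0.22051608)·120900/3820 = 4.5703481.
Dept III: Wₕ = 0.05098517; term = 0.05098517²·(1 − 0.19493177)·14170/400 = 0.074136185.
Dept I: Wₕ = 0.26613164; term = 0.26613164²·(1 − 0.05200261)·10600/557 = 1.2777645.
Dept IV: Wₕ = 0.25246602; term = 0.25246602²·(1 − 0.17212873)·11600/1749 = 0.34997488.
Sum = 6.2722237.

6.27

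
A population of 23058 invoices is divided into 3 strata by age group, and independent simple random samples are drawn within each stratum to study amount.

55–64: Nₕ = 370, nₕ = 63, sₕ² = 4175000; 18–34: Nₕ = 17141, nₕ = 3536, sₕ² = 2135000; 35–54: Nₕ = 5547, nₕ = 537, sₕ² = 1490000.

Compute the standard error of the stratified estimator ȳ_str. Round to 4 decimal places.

20.5919

Var(ȳ_str) = Σₕ Wₕ²(1 − fₕ)sₕ²/nₕ with Wₕ = Nₕ/N, N = 23058.
55–64: Wₕ = 0.01604649; term = 0.01604649²·(1 − 0.17027027)·4175000/63 = 14.158354.
18–34: Wₕ = 0.74338624; term = 0.74338624²·(1 − 0.20628901)·2135000/3536 = 264.83602.
35–54: Wₕ = 0.24056727; term = 0.24056727²·(1 − 0.09680909)·1490000/537 = 145.03226.
Sum = 424.02663.
SE = √(424.02663) = 20.5919.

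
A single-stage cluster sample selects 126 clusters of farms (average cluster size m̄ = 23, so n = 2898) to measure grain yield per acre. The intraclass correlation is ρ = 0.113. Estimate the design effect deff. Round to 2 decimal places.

deff = 1 + (23 − 1)·0.113 = 1 + 2.486 = 3.486.

3.49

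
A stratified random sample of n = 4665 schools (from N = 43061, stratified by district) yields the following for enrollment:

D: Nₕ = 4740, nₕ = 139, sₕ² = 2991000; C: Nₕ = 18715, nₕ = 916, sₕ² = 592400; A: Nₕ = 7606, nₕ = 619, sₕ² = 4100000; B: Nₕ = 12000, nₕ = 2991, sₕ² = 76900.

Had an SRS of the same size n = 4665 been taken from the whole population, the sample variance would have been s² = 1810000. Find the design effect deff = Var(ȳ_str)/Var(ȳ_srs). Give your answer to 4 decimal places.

1.6204

Var(ȳ_str) = Σ Wₕ²(1−fₕ)sₕ²/nₕ with Wₕ = Nₕ/43061:
  D: (4740/43061)²·(1−139/4740)·2991000/139 = 253.08358
  C: (18715/43061)²·(1−916/18715)·592400/916 = 116.18145
  A: (7606/43061)²·(1−619/7606)·4100000/619 = 189.83315
  B: (12000/43061)²·(1−2991/12000)·76900/2991 = 1.4989928
  → Var(ȳ_str) = 560.59717.
Var(ȳ_srs) = (1 − 4665/43061)·1810000/4665 = 345.96232.
deff = 560.59717 / 345.96232 = 1.6204.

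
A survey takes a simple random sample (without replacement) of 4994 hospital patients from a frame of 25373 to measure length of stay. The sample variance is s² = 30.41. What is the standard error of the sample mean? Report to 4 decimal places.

Under SRS without replacement, Var(ȳ) = (1 − f)·s²/n with f = n/N = 4994/25373 = 0.19682339.
Var(ȳ) = (1 − 0.19682339)·30.41/4994 = 0.80317661·0.0060893072 = 0.0048907891.
SE(ȳ) = √(0.0048907891) = 0.0699.

0.0699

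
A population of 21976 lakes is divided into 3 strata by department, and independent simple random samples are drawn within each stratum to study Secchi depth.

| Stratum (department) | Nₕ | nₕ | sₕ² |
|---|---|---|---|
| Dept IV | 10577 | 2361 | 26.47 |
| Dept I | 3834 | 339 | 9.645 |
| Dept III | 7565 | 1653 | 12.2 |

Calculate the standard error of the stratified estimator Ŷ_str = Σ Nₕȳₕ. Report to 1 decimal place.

Var(Ŷ_str) = Σₕ Nₕ²(1 − fₕ)sₕ²/nₕ.
Dept IV: 10577²·(1 − 2361/10577)·26.47/2361 = 974273.5.
Dept I: 3834²·(1 − 339/3834)·9.645/339 = 381242.95.
Dept III: 7565²·(1 − 1653/7565)·12.2/1653 = 330088.45.
Sum = 1.6856049 × 10^6.
SE = √(1.6856049 × 10^6) = 1298.3.

1298.3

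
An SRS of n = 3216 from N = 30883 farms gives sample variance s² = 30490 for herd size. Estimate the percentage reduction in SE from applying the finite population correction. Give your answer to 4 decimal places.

5.3499

f = n/N = 3216/30883 = 0.10413496.
SE_no-fpc = √(s²/n) = 3.079078; SE_fpc = √((1−f)s²/n) = 2.9143519.
Ratio = √(1−f) = 0.94650147. Reduction = 100·(1 − 0.94650147) = 5.3499%.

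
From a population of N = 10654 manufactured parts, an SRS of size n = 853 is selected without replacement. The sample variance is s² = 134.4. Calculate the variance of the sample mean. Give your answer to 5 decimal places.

0.14495

Under SRS without replacement, Var(ȳ) = (1 − f)·s²/n with f = n/N = 853/10654 = 0.08006383.
Var(ȳ) = (1 − 0.08006383)·134.4/853 = 0.91993617·0.15756155 = 0.14494657.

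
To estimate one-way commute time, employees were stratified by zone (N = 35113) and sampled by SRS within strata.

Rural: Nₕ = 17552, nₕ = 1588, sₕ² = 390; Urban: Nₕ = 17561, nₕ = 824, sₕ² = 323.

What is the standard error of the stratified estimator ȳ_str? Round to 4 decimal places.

Var(ȳ_str) = Σₕ Wₕ²(1 − fₕ)sₕ²/nₕ with Wₕ = Nₕ/N, N = 35113.
Rural: Wₕ = 0.49987184; term = 0.49987184²·(1 − 0.09047402)·390/1588 = 0.055814439.
Urban: Wₕ = 0.50012816; term = 0.50012816²·(1 − 0.04692216)·323/824 = 0.093447201.
Sum = 0.14926164.
SE = √(0.14926164) = 0.3863.

0.3863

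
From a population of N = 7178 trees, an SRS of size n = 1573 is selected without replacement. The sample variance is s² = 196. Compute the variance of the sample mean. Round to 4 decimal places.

0.0973

Under SRS without replacement, Var(ȳ) = (1 − f)·s²/n with f = n/N = 1573/7178 = 0.21914182.
Var(ȳ) = (1 − 0.21914182)·196/1573 = 0.78085818·0.12460267 = 0.097297014.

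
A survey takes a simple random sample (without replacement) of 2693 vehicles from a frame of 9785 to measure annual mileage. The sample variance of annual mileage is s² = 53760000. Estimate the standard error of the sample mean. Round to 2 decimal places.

Under SRS without replacement, Var(ȳ) = (1 − f)·s²/n with f = n/N = 2693/9785 = 0.27521717.
Var(ȳ) = (1 − 0.27521717)·53760000/2693 = 0.72478283·19962.867 = 14468.743.
SE(ȳ) = √(14468.743) = 120.29.

120.29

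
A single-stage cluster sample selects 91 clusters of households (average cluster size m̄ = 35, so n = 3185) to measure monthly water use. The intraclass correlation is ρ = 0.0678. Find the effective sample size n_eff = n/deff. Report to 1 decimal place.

963.6

deff = 1 + (35 − 1)·0.0678 = 1 + 2.3052 = 3.3052.
n_eff = 3185 / 3.3052 = 963.6.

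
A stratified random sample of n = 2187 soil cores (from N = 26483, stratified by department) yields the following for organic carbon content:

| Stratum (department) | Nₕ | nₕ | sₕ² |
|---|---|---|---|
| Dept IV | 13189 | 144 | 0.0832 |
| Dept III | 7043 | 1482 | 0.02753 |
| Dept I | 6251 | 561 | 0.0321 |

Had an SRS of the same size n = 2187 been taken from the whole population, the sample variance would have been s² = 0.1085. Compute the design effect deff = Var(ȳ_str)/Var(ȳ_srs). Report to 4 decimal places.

3.2007

Var(ȳ_str) = Σ Wₕ²(1−fₕ)sₕ²/nₕ with Wₕ = Nₕ/26483:
  Dept IV: (13189/26483)²·(1−144/13189)·0.0832/144 = 1.4173674 × 10^-4
  Dept III: (7043/26483)²·(1−1482/7043)·0.02753/1482 = 1.0373713 × 10^-6
  Dept I: (6251/26483)²·(1−561/6251)·0.0321/561 = 2.901814 × 10^-6
  → Var(ȳ_str) = 1.4567593 × 10^-4.
Var(ȳ_srs) = (1 − 2187/26483)·0.1085/2187 = 4.5514372 × 10^-5.
deff = (1.4567593 × 10^-4) / (4.5514372 × 10^-5) = 3.2007.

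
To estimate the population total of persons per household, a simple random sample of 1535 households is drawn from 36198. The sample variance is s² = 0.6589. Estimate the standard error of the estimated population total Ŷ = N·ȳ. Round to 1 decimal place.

Var(Ŷ) = N²·Var(ȳ) = N²·(1 − n/N)·s²/n.
f = 1535/36198 = 0.04240566; Var(ȳ) = 0.95759434·0.6589/1535 = 4.1104815 × 10^-4.
Var(Ŷ) = 36198² · (4.1104815 × 10^-4) = 538594.42.
SE(Ŷ) = √(538594.42) = 733.9.

733.9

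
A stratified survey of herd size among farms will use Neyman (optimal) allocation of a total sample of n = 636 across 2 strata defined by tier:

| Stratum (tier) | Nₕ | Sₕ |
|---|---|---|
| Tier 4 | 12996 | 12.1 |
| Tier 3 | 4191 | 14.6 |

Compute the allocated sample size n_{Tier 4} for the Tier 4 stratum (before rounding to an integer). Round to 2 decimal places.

Neyman allocation: nₕ = n·NₕSₕ / Σⱼ NⱼSⱼ.
Σ NⱼSⱼ = 12996·12.1 + 4191·14.6 = 218440.2.
n_{Tier 4} = 636·12996·12.1 / 218440.2 = 457.85.

457.85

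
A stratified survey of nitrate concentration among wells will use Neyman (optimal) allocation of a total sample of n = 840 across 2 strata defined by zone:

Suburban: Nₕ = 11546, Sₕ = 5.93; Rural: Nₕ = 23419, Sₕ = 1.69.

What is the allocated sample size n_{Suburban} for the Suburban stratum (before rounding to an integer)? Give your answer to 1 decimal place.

532.3

Neyman allocation: nₕ = n·NₕSₕ / Σⱼ NⱼSⱼ.
Σ NⱼSⱼ = 11546·5.93 + 23419·1.69 = 108045.89.
n_{Suburban} = 840·11546·5.93 / 108045.89 = 532.3.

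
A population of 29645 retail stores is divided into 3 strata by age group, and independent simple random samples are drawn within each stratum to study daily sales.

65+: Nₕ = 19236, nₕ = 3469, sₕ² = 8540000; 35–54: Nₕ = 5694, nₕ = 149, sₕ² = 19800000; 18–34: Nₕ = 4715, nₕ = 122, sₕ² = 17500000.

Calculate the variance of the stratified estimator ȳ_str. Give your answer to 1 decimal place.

Var(ȳ_str) = Σₕ Wₕ²(1 − fₕ)sₕ²/nₕ with Wₕ = Nₕ/N, N = 29645.
65+: Wₕ = 0.64887839; term = 0.64887839²·(1 − 0.18033895)·8540000/3469 = 849.59999.
35–54: Wₕ = 0.19207286; term = 0.19207286²·(1 − 0.02616790)·19800000/149 = 4774.1386.
18–34: Wₕ = 0.15904874; term = 0.15904874²·(1 − 0.02587487)·17500000/122 = 3534.7073.
Sum = 9158.4459.

9158.4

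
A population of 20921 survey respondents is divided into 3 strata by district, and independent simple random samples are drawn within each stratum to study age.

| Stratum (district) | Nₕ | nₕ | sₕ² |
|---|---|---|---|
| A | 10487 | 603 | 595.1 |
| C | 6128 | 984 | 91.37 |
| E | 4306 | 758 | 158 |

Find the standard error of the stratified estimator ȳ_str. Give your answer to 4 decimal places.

0.4977

Var(ȳ_str) = Σₕ Wₕ²(1 − fₕ)sₕ²/nₕ with Wₕ = Nₕ/N, N = 20921.
A: Wₕ = 0.50126667; term = 0.50126667²·(1 − 0.05749976)·595.1/603 = 0.23371779.
C: Wₕ = 0.29291143; term = 0.29291143²·(1 − 0.16057441)·91.37/984 = 0.0066874934.
E: Wₕ = 0.20582190; term = 0.20582190²·(1 − 0.17603344)·158/758 = 0.0072757981.
Sum = 0.24768108.
SE = √(0.24768108) = 0.4977.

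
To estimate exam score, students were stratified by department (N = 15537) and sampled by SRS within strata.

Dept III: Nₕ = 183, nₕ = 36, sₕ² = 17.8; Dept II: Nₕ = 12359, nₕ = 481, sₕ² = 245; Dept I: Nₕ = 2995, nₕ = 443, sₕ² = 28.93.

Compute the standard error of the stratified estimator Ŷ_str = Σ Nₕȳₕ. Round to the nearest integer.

8677

Var(Ŷ_str) = Σₕ Nₕ²(1 − fₕ)sₕ²/nₕ.
Dept III: 183²·(1 − 36/183)·17.8/36 = 13301.05.
Dept II: 12359²·(1 − 481/12359)·245/481 = 7.4773492 × 10^7.
Dept I: 2995²·(1 − 443/2995)·28.93/443 = 499139.8.
Sum = 7.5285933 × 10^7.
SE = √(7.5285933 × 10^7) = 8677.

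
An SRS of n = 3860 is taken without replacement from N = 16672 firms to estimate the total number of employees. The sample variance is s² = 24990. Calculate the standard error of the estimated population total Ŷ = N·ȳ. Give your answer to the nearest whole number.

Var(Ŷ) = N²·Var(ȳ) = N²·(1 − n/N)·s²/n.
f = 3860/16672 = 0.23152591; Var(ȳ) = 0.76847409·24990/3860 = 4.9751729.
Var(Ŷ) = 16672² · 4.9751729 = 1.3828771 × 10^9.
SE(Ŷ) = √(1.3828771 × 10^9) = 37187.

37187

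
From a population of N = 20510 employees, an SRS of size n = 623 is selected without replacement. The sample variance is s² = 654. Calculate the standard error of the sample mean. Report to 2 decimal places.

Under SRS without replacement, Var(ȳ) = (1 − f)·s²/n with f = n/N = 623/20510 = 0.03037543.
Var(ȳ) = (1 − 0.03037543)·654/623 = 0.96962457·1.0497592 = 1.0178723.
SE(ȳ) = √(1.0178723) = 1.01.

1.01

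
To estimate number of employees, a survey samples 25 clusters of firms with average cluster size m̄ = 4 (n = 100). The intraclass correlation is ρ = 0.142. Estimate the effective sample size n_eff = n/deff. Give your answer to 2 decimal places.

70.13

deff = 1 + (4 − 1)·0.142 = 1 + 0.426 = 1.426.
n_eff = 100 / 1.426 = 70.13.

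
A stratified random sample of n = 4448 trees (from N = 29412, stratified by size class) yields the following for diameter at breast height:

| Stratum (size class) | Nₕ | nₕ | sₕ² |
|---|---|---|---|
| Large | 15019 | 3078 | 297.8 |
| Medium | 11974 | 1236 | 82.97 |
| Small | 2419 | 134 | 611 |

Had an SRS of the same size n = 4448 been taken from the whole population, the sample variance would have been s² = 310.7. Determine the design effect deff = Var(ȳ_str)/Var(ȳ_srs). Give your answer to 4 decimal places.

Var(ȳ_str) = Σ Wₕ²(1−fₕ)sₕ²/nₕ with Wₕ = Nₕ/29412:
  Large: (15019/29412)²·(1−3078/15019)·297.8/3078 = 0.020058049
  Medium: (11974/29412)²·(1−1236/11974)·82.97/1236 = 0.0099773718
  Small: (2419/29412)²·(1−134/2419)·611/134 = 0.029134621
  → Var(ȳ_str) = 0.059170042.
Var(ȳ_srs) = (1 − 4448/29412)·310.7/4448 = 0.059287903.
deff = 0.059170042 / 0.059287903 = 0.9980.

0.9980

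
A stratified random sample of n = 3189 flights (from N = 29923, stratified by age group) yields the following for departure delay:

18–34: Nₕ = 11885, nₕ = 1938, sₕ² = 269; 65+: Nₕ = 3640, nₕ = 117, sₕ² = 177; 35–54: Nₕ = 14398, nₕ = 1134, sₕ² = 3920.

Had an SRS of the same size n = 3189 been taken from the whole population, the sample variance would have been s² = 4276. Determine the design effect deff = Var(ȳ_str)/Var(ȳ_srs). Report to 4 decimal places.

Var(ȳ_str) = Σ Wₕ²(1−fₕ)sₕ²/nₕ with Wₕ = Nₕ/29923:
  18–34: (11885/29923)²·(1−1938/11885)·269/1938 = 0.018326501
  65+: (3640/29923)²·(1−117/3640)·177/117 = 0.02166662
  35–54: (14398/29923)²·(1−1134/14398)·3920/1134 = 0.73729184
  → Var(ȳ_str) = 0.77728496.
Var(ȳ_srs) = (1 − 3189/29923)·4276/3189 = 1.1979591.
deff = 0.77728496 / 1.1979591 = 0.6488.

0.6488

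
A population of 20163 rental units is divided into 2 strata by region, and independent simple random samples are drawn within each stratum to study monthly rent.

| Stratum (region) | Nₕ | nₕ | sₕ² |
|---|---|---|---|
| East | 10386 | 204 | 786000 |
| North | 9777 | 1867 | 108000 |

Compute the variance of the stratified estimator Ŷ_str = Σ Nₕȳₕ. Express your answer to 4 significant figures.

4.119 × 10^11

Var(Ŷ_str) = Σₕ Nₕ²(1 − fₕ)sₕ²/nₕ.
East: 10386²·(1 − 204/10386)·786000/204 = 4.074495 × 10^11.
North: 9777²·(1 − 1867/9777)·108000/1867 = 4.4736452 × 10^9.
Sum = 4.1192315 × 10^11.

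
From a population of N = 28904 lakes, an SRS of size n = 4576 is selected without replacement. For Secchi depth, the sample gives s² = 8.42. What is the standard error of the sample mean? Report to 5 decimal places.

0.03935

Under SRS without replacement, Var(ȳ) = (1 − f)·s²/n with f = n/N = 4576/28904 = 0.15831719.
Var(ȳ) = (1 − 0.15831719)·8.42/4576 = 0.84168281·0.001840035 = 0.0015487258.
SE(ȳ) = √(0.0015487258) = 0.03935.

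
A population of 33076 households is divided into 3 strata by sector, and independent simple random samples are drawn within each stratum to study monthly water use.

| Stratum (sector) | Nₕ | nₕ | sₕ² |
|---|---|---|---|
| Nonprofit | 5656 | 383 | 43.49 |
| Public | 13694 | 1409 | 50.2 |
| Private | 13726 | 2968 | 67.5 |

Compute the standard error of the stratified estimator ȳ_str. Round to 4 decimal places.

Var(ȳ_str) = Σₕ Wₕ²(1 − fₕ)sₕ²/nₕ with Wₕ = Nₕ/N, N = 33076.
Nonprofit: Wₕ = 0.17100012; term = 0.17100012²·(1 − 0.06771570)·43.49/383 = 0.0030955073.
Public: Wₕ = 0.41401621; term = 0.41401621²·(1 − 0.10289178)·50.2/1409 = 0.0054786334.
Private: Wₕ = 0.41498367; term = 0.41498367²·(1 − 0.21623197)·67.5/2968 = 0.0030696541.
Sum = 0.011643795.
SE = √(0.011643795) = 0.1079.

0.1079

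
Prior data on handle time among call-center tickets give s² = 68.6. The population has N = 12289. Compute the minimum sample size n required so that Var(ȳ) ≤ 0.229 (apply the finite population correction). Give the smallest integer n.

293

Without fpc, n₀ = s²/D = 68.6/0.229 = 299.5633.
With fpc, (1 − n/N)·s²/n ≤ D requires n ≥ n₀/(1 + n₀/N) = 299.5633/(1 + 299.5633/12289) = 292.4348.
Rounding up, n = 293.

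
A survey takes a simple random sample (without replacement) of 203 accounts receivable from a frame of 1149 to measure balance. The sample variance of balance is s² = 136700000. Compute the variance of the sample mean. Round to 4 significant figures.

Under SRS without replacement, Var(ȳ) = (1 − f)·s²/n with f = n/N = 203/1149 = 0.17667537.
Var(ȳ) = (1 − 0.17667537)·136700000/203 = 0.82332463·673399.01 = 554425.99.

554400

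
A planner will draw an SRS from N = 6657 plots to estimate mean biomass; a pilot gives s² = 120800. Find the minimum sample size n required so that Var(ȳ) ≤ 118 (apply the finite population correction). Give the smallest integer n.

888

Without fpc, n₀ = s²/D = 120800/118 = 1023.7288.
With fpc, (1 − n/N)·s²/n ≤ D requires n ≥ n₀/(1 + n₀/N) = 1023.7288/(1 + 1023.7288/6657) = 887.2807.
Rounding up, n = 888.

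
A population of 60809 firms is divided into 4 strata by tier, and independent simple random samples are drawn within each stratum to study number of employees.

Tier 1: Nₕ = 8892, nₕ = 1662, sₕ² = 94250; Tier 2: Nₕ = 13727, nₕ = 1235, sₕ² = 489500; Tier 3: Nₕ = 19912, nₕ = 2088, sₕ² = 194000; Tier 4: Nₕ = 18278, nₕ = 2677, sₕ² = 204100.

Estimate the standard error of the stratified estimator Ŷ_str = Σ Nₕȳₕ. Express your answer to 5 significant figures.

Var(Ŷ_str) = Σₕ Nₕ²(1 − fₕ)sₕ²/nₕ.
Tier 1: 8892²·(1 − 1662/8892)·94250/1662 = 3.6457601 × 10^9.
Tier 2: 13727²·(1 − 1235/13727)·489500/1235 = 6.7966256 × 10^10.
Tier 3: 19912²·(1 − 2088/19912)·194000/2088 = 3.2975493 × 10^10.
Tier 4: 18278²·(1 − 2677/18278)·204100/2677 = 2.1740811 × 10^10.
Sum = 1.2632832 × 10^11.
SE = √(1.2632832 × 10^11) = 355430.

355430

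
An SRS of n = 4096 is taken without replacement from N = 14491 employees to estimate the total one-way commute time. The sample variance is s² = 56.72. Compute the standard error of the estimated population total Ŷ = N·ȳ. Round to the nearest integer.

Var(Ŷ) = N²·Var(ȳ) = N²·(1 − n/N)·s²/n.
f = 4096/14491 = 0.28265820; Var(ȳ) = 0.71734180·56.72/4096 = 0.0099335026.
Var(Ŷ) = 14491² · 0.0099335026 = 2.0859271 × 10^6.
SE(Ŷ) = √(2.0859271 × 10^6) = 1444.

1444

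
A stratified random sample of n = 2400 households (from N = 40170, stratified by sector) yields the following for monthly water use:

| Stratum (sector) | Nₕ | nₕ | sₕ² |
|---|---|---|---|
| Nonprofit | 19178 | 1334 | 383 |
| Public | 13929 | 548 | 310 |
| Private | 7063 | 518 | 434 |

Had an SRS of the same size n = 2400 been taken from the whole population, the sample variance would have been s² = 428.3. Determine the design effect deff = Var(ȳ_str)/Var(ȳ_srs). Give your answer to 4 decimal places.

Var(ȳ_str) = Σ Wₕ²(1−fₕ)sₕ²/nₕ with Wₕ = Nₕ/40170:
  Nonprofit: (19178/40170)²·(1−1334/19178)·383/1334 = 0.060888435
  Public: (13929/40170)²·(1−548/13929)·310/548 = 0.065341031
  Private: (7063/40170)²·(1−518/7063)·434/518 = 0.024002427
  → Var(ȳ_str) = 0.15023189.
Var(ȳ_srs) = (1 − 2400/40170)·428.3/2400 = 0.16779615.
deff = 0.15023189 / 0.16779615 = 0.8953.

0.8953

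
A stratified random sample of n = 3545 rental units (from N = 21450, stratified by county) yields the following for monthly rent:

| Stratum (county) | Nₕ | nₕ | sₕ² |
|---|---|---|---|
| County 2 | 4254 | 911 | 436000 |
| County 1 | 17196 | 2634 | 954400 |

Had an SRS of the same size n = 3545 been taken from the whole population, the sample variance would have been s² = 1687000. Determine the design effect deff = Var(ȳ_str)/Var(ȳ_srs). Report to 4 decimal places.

Var(ȳ_str) = Σ Wₕ²(1−fₕ)sₕ²/nₕ with Wₕ = Nₕ/21450:
  County 2: (4254/21450)²·(1−911/4254)·436000/911 = 14.792698
  County 1: (17196/21450)²·(1−2634/17196)·954400/2634 = 197.20074
  → Var(ȳ_str) = 211.99344.
Var(ȳ_srs) = (1 − 3545/21450)·1687000/3545 = 397.2335.
deff = 211.99344 / 397.2335 = 0.5337.

0.5337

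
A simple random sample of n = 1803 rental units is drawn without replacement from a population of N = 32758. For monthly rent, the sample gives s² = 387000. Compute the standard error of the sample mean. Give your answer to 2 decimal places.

14.24

Under SRS without replacement, Var(ȳ) = (1 − f)·s²/n with f = n/N = 1803/32758 = 0.05503999.
Var(ȳ) = (1 − 0.05503999)·387000/1803 = 0.94496001·214.64226 = 202.82835.
SE(ȳ) = √(202.82835) = 14.24.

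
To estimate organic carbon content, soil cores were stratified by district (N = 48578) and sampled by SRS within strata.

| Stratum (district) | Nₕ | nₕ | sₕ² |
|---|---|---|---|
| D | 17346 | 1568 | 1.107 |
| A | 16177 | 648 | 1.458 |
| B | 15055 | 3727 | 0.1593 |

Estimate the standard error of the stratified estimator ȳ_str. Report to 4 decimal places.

Var(ȳ_str) = Σₕ Wₕ²(1 − fₕ)sₕ²/nₕ with Wₕ = Nₕ/N, N = 48578.
D: Wₕ = 0.35707522; term = 0.35707522²·(1 − 0.09039548)·1.107/1568 = 8.1879201 × 10^-5.
A: Wₕ = 0.33301083; term = 0.33301083²·(1 − 0.04005687)·1.458/648 = 2.3952163 × 10^-4.
B: Wₕ = 0.30991395; term = 0.30991395²·(1 − 0.24755895)·0.1593/3727 = 3.0889517 × 10^-6.
Sum = 3.2448978 × 10^-4.
SE = √(3.2448978 × 10^-4) = 0.0180.

0.0180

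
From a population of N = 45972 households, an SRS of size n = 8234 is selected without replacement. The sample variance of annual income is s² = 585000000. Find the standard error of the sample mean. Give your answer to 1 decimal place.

241.5

Under SRS without replacement, Var(ȳ) = (1 − f)·s²/n with f = n/N = 8234/45972 = 0.17910902.
Var(ȳ) = (1 − 0.17910902)·585000000/8234 = 0.82089098·71046.879 = 58321.742.
SE(ȳ) = √(58321.742) = 241.5.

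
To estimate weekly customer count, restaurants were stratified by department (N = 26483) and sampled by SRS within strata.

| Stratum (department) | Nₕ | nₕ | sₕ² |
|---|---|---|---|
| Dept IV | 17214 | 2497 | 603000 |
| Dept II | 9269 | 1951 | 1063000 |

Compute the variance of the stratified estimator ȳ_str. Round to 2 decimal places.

139.92

Var(ȳ_str) = Σₕ Wₕ²(1 − fₕ)sₕ²/nₕ with Wₕ = Nₕ/N, N = 26483.
Dept IV: Wₕ = 0.65000189; term = 0.65000189²·(1 − 0.14505635)·603000/2497 = 87.229925.
Dept II: Wₕ = 0.34999811; term = 0.34999811²·(1 − 0.21048657)·1063000/1951 = 52.694698.
Sum = 139.92462.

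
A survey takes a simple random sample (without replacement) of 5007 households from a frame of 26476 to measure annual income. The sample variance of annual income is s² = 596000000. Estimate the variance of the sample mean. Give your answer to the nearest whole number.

Under SRS without replacement, Var(ȳ) = (1 − f)·s²/n with f = n/N = 5007/26476 = 0.18911467.
Var(ȳ) = (1 − 0.18911467)·596000000/5007 = 0.81088533·119033.35 = 96522.4.

96522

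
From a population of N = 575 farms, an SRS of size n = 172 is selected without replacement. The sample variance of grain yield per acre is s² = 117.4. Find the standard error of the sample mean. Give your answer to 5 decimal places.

Under SRS without replacement, Var(ȳ) = (1 − f)·s²/n with f = n/N = 172/575 = 0.29913043.
Var(ȳ) = (1 − 0.29913043)·117.4/172 = 0.70086957·0.68255814 = 0.47838423.
SE(ȳ) = √(0.47838423) = 0.69165.

0.69165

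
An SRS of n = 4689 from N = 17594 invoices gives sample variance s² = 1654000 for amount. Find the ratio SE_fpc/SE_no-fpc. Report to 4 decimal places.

0.8564

f = n/N = 4689/17594 = 0.26651131.
SE_no-fpc = √(s²/n) = 18.781386; SE_fpc = √((1−f)s²/n) = 16.085122.
Ratio = √(1−f) = 0.85643954.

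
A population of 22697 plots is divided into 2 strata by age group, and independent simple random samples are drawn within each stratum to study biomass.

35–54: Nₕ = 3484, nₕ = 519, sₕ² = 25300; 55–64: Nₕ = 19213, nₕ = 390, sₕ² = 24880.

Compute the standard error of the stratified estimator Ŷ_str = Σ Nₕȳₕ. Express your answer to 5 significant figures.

153540

Var(Ŷ_str) = Σₕ Nₕ²(1 − fₕ)sₕ²/nₕ.
35–54: 3484²·(1 − 519/3484)·25300/519 = 5.0356555 × 10^8.
55–64: 19213²·(1 − 390/19213)·24880/390 = 2.3071179 × 10^10.
Sum = 2.3574745 × 10^10.
SE = √(2.3574745 × 10^10) = 153540.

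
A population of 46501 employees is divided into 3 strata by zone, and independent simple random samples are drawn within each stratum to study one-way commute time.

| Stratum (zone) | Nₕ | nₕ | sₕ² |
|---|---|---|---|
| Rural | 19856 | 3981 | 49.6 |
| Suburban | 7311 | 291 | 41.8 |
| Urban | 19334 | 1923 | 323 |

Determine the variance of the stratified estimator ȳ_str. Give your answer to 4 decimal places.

0.0314

Var(ȳ_str) = Σₕ Wₕ²(1 − fₕ)sₕ²/nₕ with Wₕ = Nₕ/N, N = 46501.
Rural: Wₕ = 0.42700157; term = 0.42700157²·(1 − 0.20049355)·49.6/3981 = 0.0018162282.
Suburban: Wₕ = 0.15722243; term = 0.15722243²·(1 − 0.03980304)·41.8/291 = 0.003409358.
Urban: Wₕ = 0.41577600; term = 0.41577600²·(1 − 0.09946209)·323/1923 = 0.026148338.
Sum = 0.031373924.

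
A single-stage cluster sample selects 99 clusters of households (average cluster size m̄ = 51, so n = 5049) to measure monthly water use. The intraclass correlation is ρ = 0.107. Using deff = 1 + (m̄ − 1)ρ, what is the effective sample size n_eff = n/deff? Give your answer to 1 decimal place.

deff = 1 + (51 − 1)·0.107 = 1 + 5.35 = 6.35.
n_eff = 5049 / 6.35 = 795.1.

795.1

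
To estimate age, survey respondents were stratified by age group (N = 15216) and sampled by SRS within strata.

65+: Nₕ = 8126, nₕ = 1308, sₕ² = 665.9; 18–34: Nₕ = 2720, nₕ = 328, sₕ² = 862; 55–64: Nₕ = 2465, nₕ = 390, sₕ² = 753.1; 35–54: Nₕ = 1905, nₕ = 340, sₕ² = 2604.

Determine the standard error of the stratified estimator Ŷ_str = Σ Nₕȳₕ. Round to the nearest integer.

8833

Var(Ŷ_str) = Σₕ Nₕ²(1 − fₕ)sₕ²/nₕ.
65+: 8126²·(1 − 1308/8126)·665.9/1308 = 2.8205583 × 10^7.
18–34: 2720²·(1 − 328/2720)·862/328 = 1.7098716 × 10^7.
55–64: 2465²·(1 − 390/2465)·753.1/390 = 9.8769548 × 10^6.
35–54: 1905²·(1 − 340/1905)·2604/340 = 2.2833442 × 10^7.
Sum = 7.8014696 × 10^7.
SE = √(7.8014696 × 10^7) = 8833.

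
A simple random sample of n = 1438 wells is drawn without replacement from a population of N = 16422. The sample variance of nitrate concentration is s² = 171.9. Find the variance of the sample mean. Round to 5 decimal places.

Under SRS without replacement, Var(ȳ) = (1 − f)·s²/n with f = n/N = 1438/16422 = 0.08756546.
Var(ȳ) = (1 − 0.08756546)·171.9/1438 = 0.91243454·0.11954103 = 0.10907336.

0.10907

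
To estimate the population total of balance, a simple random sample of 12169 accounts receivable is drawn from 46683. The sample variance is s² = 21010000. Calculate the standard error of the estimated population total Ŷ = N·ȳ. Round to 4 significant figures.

1.668 × 10^6

Var(Ŷ) = N²·Var(ȳ) = N²·(1 − n/N)·s²/n.
f = 12169/46683 = 0.26067305; Var(ȳ) = 0.73932695·21010000/12169 = 1276.4614.
Var(Ŷ) = 46683² · 1276.4614 = 2.7817955 × 10^12.
SE(Ŷ) = √(2.7817955 × 10^12) = 1.668 × 10^6.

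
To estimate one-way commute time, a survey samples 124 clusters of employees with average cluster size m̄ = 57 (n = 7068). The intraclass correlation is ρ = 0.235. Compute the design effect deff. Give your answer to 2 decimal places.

14.16

deff = 1 + (57 − 1)·0.235 = 1 + 13.16 = 14.16.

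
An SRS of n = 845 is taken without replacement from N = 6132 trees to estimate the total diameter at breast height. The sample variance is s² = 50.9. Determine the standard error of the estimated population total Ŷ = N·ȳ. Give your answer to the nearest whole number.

Var(Ŷ) = N²·Var(ȳ) = N²·(1 − n/N)·s²/n.
f = 845/6132 = 0.13780170; Var(ȳ) = 0.86219830·50.9/845 = 0.051935969.
Var(Ŷ) = 6132² · 0.051935969 = 1.9528664 × 10^6.
SE(Ŷ) = √(1.9528664 × 10^6) = 1397.

1397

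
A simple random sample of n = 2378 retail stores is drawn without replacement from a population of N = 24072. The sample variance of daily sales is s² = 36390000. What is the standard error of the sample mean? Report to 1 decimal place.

Under SRS without replacement, Var(ȳ) = (1 − f)·s²/n with f = n/N = 2378/24072 = 0.09878697.
Var(ȳ) = (1 − 0.09878697)·36390000/2378 = 0.90121303·15302.775 = 13791.061.
SE(ȳ) = √(13791.061) = 117.4.

117.4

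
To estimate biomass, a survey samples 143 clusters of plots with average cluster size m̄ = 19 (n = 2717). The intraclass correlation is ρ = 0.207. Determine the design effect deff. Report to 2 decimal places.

deff = 1 + (19 − 1)·0.207 = 1 + 3.726 = 4.726.

4.73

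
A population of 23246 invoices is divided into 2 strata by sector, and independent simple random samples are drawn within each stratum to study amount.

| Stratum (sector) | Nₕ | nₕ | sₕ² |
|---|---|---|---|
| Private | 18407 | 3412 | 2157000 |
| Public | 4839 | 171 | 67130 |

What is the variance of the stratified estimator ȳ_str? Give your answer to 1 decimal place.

339.3

Var(ȳ_str) = Σₕ Wₕ²(1 − fₕ)sₕ²/nₕ with Wₕ = Nₕ/N, N = 23246.
Private: Wₕ = 0.79183515; term = 0.79183515²·(1 − 0.18536426)·2157000/3412 = 322.90453.
Public: Wₕ = 0.20816485; term = 0.20816485²·(1 − 0.03533788)·67130/171 = 16.410074.
Sum = 339.3146.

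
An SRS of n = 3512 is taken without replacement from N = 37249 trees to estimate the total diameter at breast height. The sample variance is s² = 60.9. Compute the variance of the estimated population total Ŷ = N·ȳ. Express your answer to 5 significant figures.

2.1791 × 10^7

Var(Ŷ) = N²·Var(ȳ) = N²·(1 − n/N)·s²/n.
f = 3512/37249 = 0.09428441; Var(ȳ) = 0.90571559·60.9/3512 = 0.015705603.
Var(Ŷ) = 37249² · 0.015705603 = 2.1791336 × 10^7.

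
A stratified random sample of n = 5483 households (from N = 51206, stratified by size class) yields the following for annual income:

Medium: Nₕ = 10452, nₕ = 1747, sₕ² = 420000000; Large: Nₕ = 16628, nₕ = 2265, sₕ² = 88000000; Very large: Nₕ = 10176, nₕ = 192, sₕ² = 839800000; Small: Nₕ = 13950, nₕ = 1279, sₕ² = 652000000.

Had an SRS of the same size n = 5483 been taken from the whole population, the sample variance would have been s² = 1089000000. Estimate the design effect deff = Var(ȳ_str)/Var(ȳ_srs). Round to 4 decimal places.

1.2164

Var(ȳ_str) = Σ Wₕ²(1−fₕ)sₕ²/nₕ with Wₕ = Nₕ/51206:
  Medium: (10452/51206)²·(1−1747/10452)·420000000/1747 = 8342.2434
  Large: (16628/51206)²·(1−2265/16628)·88000000/2265 = 3538.8156
  Very large: (10176/51206)²·(1−192/10176)·839800000/192 = 169478.5
  Small: (13950/51206)²·(1−1279/13950)·652000000/1279 = 34365.324
  → Var(ȳ_str) = 215724.88.
Var(ȳ_srs) = (1 − 5483/51206)·1089000000/5483 = 177346.86.
deff = 215724.88 / 177346.86 = 1.2164.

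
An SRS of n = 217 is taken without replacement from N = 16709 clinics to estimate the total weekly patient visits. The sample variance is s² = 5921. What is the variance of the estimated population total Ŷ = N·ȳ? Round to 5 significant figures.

Var(Ŷ) = N²·Var(ȳ) = N²·(1 − n/N)·s²/n.
f = 217/16709 = 0.01298701; Var(ȳ) = 0.98701299·5921/217 = 26.931354.
Var(Ŷ) = 16709² · 26.931354 = 7.5189831 × 10^9.

7.5190 × 10^9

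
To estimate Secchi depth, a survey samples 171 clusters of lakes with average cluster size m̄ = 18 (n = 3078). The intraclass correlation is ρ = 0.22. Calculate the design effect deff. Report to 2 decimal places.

deff = 1 + (18 − 1)·0.22 = 1 + 3.74 = 4.74.

4.74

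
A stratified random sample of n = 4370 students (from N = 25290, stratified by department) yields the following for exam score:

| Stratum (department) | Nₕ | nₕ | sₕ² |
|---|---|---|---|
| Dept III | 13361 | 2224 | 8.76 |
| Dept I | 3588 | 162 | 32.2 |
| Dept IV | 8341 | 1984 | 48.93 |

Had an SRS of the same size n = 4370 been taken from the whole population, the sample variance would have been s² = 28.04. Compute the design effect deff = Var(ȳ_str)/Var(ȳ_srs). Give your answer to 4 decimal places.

Var(ȳ_str) = Σ Wₕ²(1−fₕ)sₕ²/nₕ with Wₕ = Nₕ/25290:
  Dept III: (13361/25290)²·(1−2224/13361)·8.76/2224 = 9.1638685 × 10^-4
  Dept I: (3588/25290)²·(1−162/3588)·32.2/162 = 0.0038201727
  Dept IV: (8341/25290)²·(1−1984/8341)·48.93/1984 = 0.00204459
  → Var(ȳ_str) = 0.0067811496.
Var(ȳ_srs) = (1 − 4370/25290)·28.04/4370 = 0.0053077373.
deff = 0.0067811496 / 0.0053077373 = 1.2776.

1.2776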